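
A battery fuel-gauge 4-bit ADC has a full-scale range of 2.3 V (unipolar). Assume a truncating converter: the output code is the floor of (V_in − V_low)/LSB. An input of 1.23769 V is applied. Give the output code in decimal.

LSB = 2.3 V / 16 = 143.750 mV.
(1.23769 − 0) / 0.14375 = 8.610 LSBs.
Floor → code 8.

code 8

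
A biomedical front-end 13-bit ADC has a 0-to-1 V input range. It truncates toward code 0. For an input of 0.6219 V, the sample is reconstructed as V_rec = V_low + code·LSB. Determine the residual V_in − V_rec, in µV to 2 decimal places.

Step size: 1 V ÷ 2^13 = 122.07 µV.
(V_in − V_low)/LSB = (0.6219 − 0)/0.00012207 = 5094.6048 → code 5094 (floor).
Code 5094 maps back to 0 + 5094×0.00012207 V = 0.62182617 V.
V_in − V_rec = 7.38281e-05 V = 73.83 µV.

73.83 µV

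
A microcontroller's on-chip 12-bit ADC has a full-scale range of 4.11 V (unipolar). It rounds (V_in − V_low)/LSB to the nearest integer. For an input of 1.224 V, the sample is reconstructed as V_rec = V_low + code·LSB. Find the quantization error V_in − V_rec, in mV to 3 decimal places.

Step size: 4.11 V ÷ 2^12 = 1.003 mV.
(1.224 − 0)/0.00100342 = 1219.8307; round gives code 1220.
Code 1220 maps back to 0 + 1220×0.00100342 V = 1.2241699 V.
Error = 1.224 − 1.2241699 = -0.000169922 V = -0.170 mV.

-0.170 mV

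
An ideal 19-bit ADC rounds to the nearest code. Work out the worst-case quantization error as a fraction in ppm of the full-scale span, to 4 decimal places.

Rounding → worst-case error = ½ LSB = V_FS/2^20, so 1e+06/1048576 = 0.953674 ppm of full scale.

0.9537 ppm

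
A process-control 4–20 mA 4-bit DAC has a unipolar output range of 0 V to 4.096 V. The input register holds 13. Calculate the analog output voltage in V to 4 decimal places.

LSB = 4.096 V / 2^4 = 256.000 mV.
V_out = 0 + 13 × 0.256 V = 3.328 V.

3.3280 V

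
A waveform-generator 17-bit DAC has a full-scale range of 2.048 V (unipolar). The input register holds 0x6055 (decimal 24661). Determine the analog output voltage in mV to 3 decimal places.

385.328 mV

LSB = 2.048 V / 2^17 = 15.62 µV.
Code 0x6055 = 24661 decimal.
V_out = 0 + 24661 × 1.5625e-05 V = 0.385328 V.
= 385.328 mV.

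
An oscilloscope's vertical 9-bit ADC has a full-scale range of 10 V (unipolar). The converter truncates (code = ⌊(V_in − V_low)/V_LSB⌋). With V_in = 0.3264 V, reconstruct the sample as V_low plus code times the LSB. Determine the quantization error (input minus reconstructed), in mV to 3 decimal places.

LSB = 10/2^9 = 19.531 mV.
Scaled input = 16.7117 LSBs, so code = 16.
Code 16 maps back to 0 + 16×0.0195312 V = 0.3125 V.
Difference: 0.0139 V → 13.900 mV.

13.900 mV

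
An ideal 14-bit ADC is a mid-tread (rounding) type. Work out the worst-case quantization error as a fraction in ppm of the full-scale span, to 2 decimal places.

30.52 ppm

Rounding → worst-case error = ½ LSB = V_FS/2^15, so 1e+06/32768 = 30.5176 ppm of full scale.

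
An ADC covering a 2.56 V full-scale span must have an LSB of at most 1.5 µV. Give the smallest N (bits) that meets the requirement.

Number of steps required ≥ 2.56 V / 1.5 µV = 1706666.67.
Need 2^N ≥ 1706666.67; 2^20 = 1048576, 2^21 = 2097152.
Minimum N = 21.

21 bits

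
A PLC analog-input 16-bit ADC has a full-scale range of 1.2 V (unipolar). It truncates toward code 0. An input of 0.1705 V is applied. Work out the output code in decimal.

code 9311

Full-scale span = 1.2 V; LSB = 1.2/2^16 = 18.31 µV.
(V_in − V_low)/LSB = (0.1705 − 0) / 1.83105e-05 = 9311.573.
Floor → code 9311.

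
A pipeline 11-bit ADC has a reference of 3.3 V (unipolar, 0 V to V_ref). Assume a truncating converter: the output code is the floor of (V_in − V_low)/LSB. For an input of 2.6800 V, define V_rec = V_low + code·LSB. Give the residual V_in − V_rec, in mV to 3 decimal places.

0.361 mV

Step size: 3.3 V ÷ 2^11 = 1.611 mV.
(V_in − V_low)/LSB = (2.6800 − 0)/0.00161133 = 1663.2242 → code 1663 (floor).
V_rec = 0 + 1663·0.00161133 = 2.6796387 V.
V_in − V_rec = 0.000361328 V = 0.361 mV.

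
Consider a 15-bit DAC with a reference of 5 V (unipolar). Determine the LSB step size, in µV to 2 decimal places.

Full-scale span = 5 V.
LSB = 5 / 2^15 = 5 / 32768 = 0.000152588 V = 152.59 µV.

152.59 µV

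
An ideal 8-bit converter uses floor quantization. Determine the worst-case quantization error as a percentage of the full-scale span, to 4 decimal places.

Truncating → worst-case error = 1 LSB = V_FS/2^8, so 100/256 = 0.390625 % of full scale.

0.3906 %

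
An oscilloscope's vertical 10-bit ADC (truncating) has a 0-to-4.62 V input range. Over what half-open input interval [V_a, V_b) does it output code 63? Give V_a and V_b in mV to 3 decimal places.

LSB = 4.62/2^10 = 4.512 mV.
V_a = V_low + 63·LSB = 0.284238 V; V_b = V_low + 64·LSB = 0.28875 V.

[284.238 mV, 288.750 mV)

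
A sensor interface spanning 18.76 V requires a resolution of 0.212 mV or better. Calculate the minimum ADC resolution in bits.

Number of steps required ≥ 18.76 V / 0.212 mV = 88490.57.
Need 2^N ≥ 88490.57; 2^16 = 65536, 2^17 = 131072.
Minimum N = 17.

17 bits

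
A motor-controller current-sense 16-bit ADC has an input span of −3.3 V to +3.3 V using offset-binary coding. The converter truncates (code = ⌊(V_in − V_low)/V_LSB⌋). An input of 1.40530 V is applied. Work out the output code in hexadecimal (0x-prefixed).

Full-scale span = 6.6 V; LSB = 6.6/2^16 = 100.71 µV.
(1.40530 − (−3.3)) / 0.000100708 = 46722.203 LSBs.
So the output code is 46722.
In hexadecimal (0x-prefixed): 0xB682.

code 0xB682 (decimal 46722)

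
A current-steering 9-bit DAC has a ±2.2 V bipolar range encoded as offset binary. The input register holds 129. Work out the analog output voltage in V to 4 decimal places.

LSB = 4.4 V / 2^9 = 8.594 mV.
V_out = (−2.2) + 129 × 0.00859375 V = -1.09141 V.

-1.0914 V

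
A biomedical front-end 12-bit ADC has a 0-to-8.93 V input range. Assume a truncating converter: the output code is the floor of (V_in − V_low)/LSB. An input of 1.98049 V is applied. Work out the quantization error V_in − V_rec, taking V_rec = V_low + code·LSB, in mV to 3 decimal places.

0.890 mV

Step size: 8.93 V ÷ 2^12 = 2.180 mV.
Scaled input = 908.4084 LSBs, so code = 908.
Code 908 maps back to 0 + 908×0.00218018 V = 1.9795996 V.
Error = 1.98049 − 1.9795996 = 0.000890391 V = 0.890 mV.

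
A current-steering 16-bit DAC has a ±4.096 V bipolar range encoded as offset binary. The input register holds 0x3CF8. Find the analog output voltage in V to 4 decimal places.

-2.1450 V

LSB = 8.192 V / 2^16 = 125.00 µV.
Code 0x3CF8 = 15608 decimal.
V_out = (−4.096) + 15608 × 0.000125 V = -2.145 V.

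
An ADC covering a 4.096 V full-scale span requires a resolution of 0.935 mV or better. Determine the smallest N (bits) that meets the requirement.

13 bits

Number of steps required ≥ 4.096 V / 0.935 mV = 4380.75.
Need 2^N ≥ 4380.75; 2^12 = 4096, 2^13 = 8192.
Minimum N = 13.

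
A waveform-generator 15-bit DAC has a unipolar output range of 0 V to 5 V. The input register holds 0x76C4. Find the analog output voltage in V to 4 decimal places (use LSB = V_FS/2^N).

4.6393 V

LSB = 5 V / 2^15 = 152.59 µV.
Code 0x76C4 = 30404 decimal.
V_out = 0 + 30404 × 0.000152588 V = 4.63928 V.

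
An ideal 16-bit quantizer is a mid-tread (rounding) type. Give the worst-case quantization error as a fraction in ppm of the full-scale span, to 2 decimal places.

Rounding → worst-case error = ½ LSB = V_FS/2^17, so 1e+06/131072 = 7.62939 ppm of full scale.

7.63 ppm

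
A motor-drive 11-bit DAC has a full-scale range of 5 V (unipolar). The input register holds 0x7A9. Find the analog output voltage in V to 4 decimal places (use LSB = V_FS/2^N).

4.7876 V

LSB = 5 V / 2^11 = 2.441 mV.
Code 0x7A9 = 1961 decimal.
V_out = 0 + 1961 × 0.00244141 V = 4.7876 V.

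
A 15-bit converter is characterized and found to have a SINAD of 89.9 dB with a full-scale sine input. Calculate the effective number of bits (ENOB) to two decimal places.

14.64 bits

ENOB = (SINAD − 1.76) / 6.02 = (89.9 − 1.76)/6.02 = 14.641.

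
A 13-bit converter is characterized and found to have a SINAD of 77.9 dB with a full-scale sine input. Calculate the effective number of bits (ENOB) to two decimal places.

12.65 bits

ENOB = (SINAD − 1.76) / 6.02 = (77.9 − 1.76)/6.02 = 12.648.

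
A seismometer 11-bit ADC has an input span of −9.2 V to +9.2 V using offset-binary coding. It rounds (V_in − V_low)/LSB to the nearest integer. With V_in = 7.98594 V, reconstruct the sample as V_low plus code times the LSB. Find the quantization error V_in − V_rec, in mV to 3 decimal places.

Step size: 18.4 V ÷ 2^11 = 8.984 mV.
(V_in − V_low)/LSB = (7.98594 − (−9.2))/0.00898437 = 1912.8698 → code 1913 (round).
V_rec = (−9.2) + 1913·0.00898437 = 7.9871094 V.
Error = 7.98594 − 7.9871094 = -0.00116938 V = -1.169 mV.

-1.169 mV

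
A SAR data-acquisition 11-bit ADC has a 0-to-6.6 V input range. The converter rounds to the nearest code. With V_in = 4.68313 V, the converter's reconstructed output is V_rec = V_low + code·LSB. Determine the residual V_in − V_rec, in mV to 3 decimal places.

0.610 mV

LSB = 6.6/2^11 = 3.223 mV.
(4.68313 − 0)/0.00322266 = 1453.1894; round gives code 1453.
Code 1453 maps back to 0 + 1453×0.00322266 V = 4.6825195 V.
V_in − V_rec = 0.000610469 V = 0.610 mV.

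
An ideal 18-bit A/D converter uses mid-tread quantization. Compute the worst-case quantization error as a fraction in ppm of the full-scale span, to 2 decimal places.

Rounding → worst-case error = ½ LSB = V_FS/2^19, so 1e+06/524288 = 1.90735 ppm of full scale.

1.91 ppm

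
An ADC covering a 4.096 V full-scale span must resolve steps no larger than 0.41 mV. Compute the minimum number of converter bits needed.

14 bits

Number of steps required ≥ 4.096 V / 0.41 mV = 9990.24.
Need 2^N ≥ 9990.24; 2^13 = 8192, 2^14 = 16384.
Minimum N = 14.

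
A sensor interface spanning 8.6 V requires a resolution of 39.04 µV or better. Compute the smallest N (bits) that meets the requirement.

18 bits

Number of steps required ≥ 8.6 V / 39.04 µV = 220286.89.
Need 2^N ≥ 220286.89; 2^17 = 131072, 2^18 = 262144.
Minimum N = 18.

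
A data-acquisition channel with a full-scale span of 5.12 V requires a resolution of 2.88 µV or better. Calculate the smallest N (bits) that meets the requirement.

21 bits

Number of steps required ≥ 5.12 V / 2.88 µV = 1777777.78.
Need 2^N ≥ 1777777.78; 2^20 = 1048576, 2^21 = 2097152.
Minimum N = 21.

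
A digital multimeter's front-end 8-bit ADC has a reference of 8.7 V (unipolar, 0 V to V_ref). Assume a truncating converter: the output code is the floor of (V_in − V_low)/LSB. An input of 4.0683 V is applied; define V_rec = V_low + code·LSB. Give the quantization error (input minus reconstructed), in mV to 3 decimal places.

24.159 mV

One LSB is 8.7 V / 256 = 33.984 mV.
(4.0683 − 0)/0.0339844 = 119.7109; ⌊·⌋ gives code 119.
Reconstructed: 4.0441406 V.
Difference: 0.0241594 V → 24.159 mV.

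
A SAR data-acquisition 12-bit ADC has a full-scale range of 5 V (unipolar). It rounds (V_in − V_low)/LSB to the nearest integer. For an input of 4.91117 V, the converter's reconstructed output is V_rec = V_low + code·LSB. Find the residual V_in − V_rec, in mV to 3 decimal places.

Step size: 5 V ÷ 2^12 = 1.221 mV.
(4.91117 − 0)/0.0012207 = 4023.2305; round gives code 4023.
Code 4023 maps back to 0 + 4023×0.0012207 V = 4.9108887 V.
Difference: 0.000281328 V → 0.281 mV.

0.281 mV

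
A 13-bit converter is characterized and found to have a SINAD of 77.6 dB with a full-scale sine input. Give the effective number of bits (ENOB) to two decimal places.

ENOB = (SINAD − 1.76) / 6.02 = (77.6 − 1.76)/6.02 = 12.598.

12.60 bits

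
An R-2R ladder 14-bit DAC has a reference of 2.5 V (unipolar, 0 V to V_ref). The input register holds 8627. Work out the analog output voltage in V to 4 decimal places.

LSB = 2.5 V / 2^14 = 152.59 µV.
V_out = 0 + 8627 × 0.000152588 V = 1.31638 V.

1.3164 V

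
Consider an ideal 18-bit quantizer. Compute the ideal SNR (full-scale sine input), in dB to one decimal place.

110.1 dB

SNR ≈ 6.02·N + 1.76 dB = 6.02·18 + 1.76 = 110.12 dB.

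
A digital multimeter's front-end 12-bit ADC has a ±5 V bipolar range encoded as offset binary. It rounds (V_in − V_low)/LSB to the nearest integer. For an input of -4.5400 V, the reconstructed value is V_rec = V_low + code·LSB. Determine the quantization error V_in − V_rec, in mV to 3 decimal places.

LSB = 10/2^12 = 2.441 mV.
(-4.5400 − (−5))/0.00244141 = 188.4160; round gives code 188.
Code 188 maps back to (−5) + 188×0.00244141 V = -4.5410156 V.
V_in − V_rec = 0.00101563 V = 1.016 mV.

1.016 mV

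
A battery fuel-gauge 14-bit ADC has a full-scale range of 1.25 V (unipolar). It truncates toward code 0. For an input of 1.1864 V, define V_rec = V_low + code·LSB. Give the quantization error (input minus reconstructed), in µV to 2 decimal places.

29.15 µV

LSB = 1.25/2^14 = 76.29 µV.
(1.1864 − 0)/7.62939e-05 = 15550.3821; ⌊·⌋ gives code 15550.
V_rec = 0 + 15550·7.62939e-05 = 1.1863708 V.
Difference: 2.91504e-05 V → 29.15 µV.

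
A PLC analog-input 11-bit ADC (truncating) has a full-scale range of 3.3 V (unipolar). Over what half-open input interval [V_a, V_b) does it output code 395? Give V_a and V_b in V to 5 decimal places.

[0.63647 V, 0.63809 V)

LSB = 3.3/2^11 = 1.611 mV.
V_a = V_low + 395·LSB = 0.636475 V; V_b = V_low + 396·LSB = 0.638086 V.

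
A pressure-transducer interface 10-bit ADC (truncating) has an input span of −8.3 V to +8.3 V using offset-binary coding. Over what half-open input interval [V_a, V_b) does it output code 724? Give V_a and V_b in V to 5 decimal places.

[3.43672 V, 3.45293 V)

LSB = 16.6/2^10 = 16.211 mV.
V_a = V_low + 724·LSB = 3.43672 V; V_b = V_low + 725·LSB = 3.45293 V.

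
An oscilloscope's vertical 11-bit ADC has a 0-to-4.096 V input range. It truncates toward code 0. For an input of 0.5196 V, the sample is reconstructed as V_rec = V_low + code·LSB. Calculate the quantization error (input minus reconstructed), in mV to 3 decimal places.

1.600 mV

Step size: 4.096 V ÷ 2^11 = 2.000 mV.
(0.5196 − 0)/0.002 = 259.8000; ⌊·⌋ gives code 259.
Reconstructed: 0.518 V.
Difference: 0.0016 V → 1.600 mV.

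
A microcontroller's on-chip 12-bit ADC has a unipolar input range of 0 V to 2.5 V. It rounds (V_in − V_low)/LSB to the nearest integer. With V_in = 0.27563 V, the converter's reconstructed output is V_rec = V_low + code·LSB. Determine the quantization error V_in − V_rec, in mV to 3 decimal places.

-0.249 mV

One LSB is 2.5 V / 4096 = 0.610 mV.
(0.27563 − 0)/0.000610352 = 451.5922; round gives code 452.
Reconstructed: 0.27587891 V.
Difference: -0.000248906 V → -0.249 mV.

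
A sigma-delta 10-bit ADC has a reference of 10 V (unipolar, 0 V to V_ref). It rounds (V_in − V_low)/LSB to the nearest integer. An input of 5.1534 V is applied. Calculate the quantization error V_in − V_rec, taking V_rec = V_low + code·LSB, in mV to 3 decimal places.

-2.850 mV

One LSB is 10 V / 1024 = 9.766 mV.
(5.1534 − 0)/0.00976562 = 527.7082; round gives code 528.
Code 528 maps back to 0 + 528×0.00976562 V = 5.15625 V.
Difference: -0.00285 V → -2.850 mV.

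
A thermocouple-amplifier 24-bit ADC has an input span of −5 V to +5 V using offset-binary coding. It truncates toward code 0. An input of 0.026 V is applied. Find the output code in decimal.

With 16777216 levels over 10 V, one step is 0.60 µV.
Input sits at 8432228.762 steps above V_low.
Floor → code 8432228.

code 8432228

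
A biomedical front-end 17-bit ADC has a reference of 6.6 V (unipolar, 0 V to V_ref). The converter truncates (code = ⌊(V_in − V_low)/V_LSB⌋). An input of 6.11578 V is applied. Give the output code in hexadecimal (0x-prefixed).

code 0x1DA6F (decimal 121455)

LSB = 6.6 V / 131072 = 50.35 µV.
Input sits at 121455.684 steps above V_low.
⌊·⌋(121455.684) = 121455.
In hexadecimal (0x-prefixed): 0x1DA6F.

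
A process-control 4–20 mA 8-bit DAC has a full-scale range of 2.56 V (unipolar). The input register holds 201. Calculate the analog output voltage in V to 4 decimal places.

2.0100 V

LSB = 2.56 V / 2^8 = 10.000 mV.
V_out = 0 + 201 × 0.01 V = 2.01 V.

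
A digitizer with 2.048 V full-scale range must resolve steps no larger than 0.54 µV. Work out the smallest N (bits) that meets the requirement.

22 bits

Number of steps required ≥ 2.048 V / 0.54 µV = 3792592.59.
Need 2^N ≥ 3792592.59; 2^21 = 2097152, 2^22 = 4194304.
Minimum N = 22.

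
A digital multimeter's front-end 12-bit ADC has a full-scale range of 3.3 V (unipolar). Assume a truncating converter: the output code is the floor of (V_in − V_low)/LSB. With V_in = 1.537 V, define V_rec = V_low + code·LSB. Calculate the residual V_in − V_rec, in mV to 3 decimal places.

0.599 mV

LSB = 3.3/2^12 = 0.806 mV.
(V_in − V_low)/LSB = (1.537 − 0)/0.000805664 = 1907.7430 → code 1907 (floor).
Reconstructed: 1.5364014 V.
Difference: 0.000598633 V → 0.599 mV.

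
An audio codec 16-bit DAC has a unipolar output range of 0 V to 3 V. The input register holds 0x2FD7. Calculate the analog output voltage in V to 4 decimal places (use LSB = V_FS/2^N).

LSB = 3 V / 2^16 = 45.78 µV.
Code 0x2FD7 = 12247 decimal.
V_out = 0 + 12247 × 4.57764e-05 V = 0.560623 V.

0.5606 V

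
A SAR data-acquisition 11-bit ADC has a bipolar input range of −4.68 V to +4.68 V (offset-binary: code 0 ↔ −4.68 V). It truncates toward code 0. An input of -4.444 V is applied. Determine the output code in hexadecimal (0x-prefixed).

code 0x33 (decimal 51)

Full-scale span = 9.36 V; LSB = 9.36/2^11 = 4.570 mV.
(V_in − V_low)/LSB = (-4.444 − (−4.68)) / 0.00457031 = 51.638.
Floor → code 51.
In hexadecimal (0x-prefixed): 0x33.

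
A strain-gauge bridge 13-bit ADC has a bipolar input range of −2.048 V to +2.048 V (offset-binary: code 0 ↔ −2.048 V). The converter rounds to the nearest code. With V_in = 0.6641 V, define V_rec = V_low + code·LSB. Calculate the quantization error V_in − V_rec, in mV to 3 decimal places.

0.100 mV

One LSB is 4.096 V / 8192 = 0.500 mV.
(V_in − V_low)/LSB = (0.6641 − (−2.048))/0.0005 = 5424.2000 → code 5424 (round).
Code 5424 maps back to (−2.048) + 5424×0.0005 V = 0.664 V.
V_in − V_rec = 0.0001 V = 0.100 mV.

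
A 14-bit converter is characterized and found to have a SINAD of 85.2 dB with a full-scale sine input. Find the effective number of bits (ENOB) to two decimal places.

13.86 bits

ENOB = (SINAD − 1.76) / 6.02 = (85.2 − 1.76)/6.02 = 13.860.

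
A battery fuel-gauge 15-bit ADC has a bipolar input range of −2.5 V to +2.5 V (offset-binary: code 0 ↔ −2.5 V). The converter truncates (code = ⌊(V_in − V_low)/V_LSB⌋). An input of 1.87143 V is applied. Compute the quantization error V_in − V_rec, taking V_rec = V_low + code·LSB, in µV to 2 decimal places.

Step size: 5 V ÷ 2^15 = 152.59 µV.
(1.87143 − (−2.5))/0.000152588 = 28648.6036; ⌊·⌋ gives code 28648.
Reconstructed: 1.8713379 V.
Error = 1.87143 − 1.8713379 = 9.21094e-05 V = 92.11 µV.

92.11 µV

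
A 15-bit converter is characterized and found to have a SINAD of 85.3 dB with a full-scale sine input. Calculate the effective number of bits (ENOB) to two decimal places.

ENOB = (SINAD − 1.76) / 6.02 = (85.3 − 1.76)/6.02 = 13.877.

13.88 bits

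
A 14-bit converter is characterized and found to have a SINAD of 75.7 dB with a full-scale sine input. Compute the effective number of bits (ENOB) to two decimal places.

12.28 bits

ENOB = (SINAD − 1.76) / 6.02 = (75.7 − 1.76)/6.02 = 12.282.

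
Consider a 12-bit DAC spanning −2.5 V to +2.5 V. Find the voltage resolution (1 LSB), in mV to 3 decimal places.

1.221 mV

Full-scale span = 5 V.
LSB = 5 / 2^12 = 5 / 4096 = 0.0012207 V = 1.221 mV.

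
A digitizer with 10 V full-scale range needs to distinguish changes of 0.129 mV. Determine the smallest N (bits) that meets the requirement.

Number of steps required ≥ 10 V / 0.129 mV = 77519.38.
Need 2^N ≥ 77519.38; 2^16 = 65536, 2^17 = 131072.
Minimum N = 17.

17 bits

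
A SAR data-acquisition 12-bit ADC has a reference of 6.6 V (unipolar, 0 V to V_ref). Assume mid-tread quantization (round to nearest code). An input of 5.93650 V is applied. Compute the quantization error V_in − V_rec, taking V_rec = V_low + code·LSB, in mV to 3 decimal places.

0.367 mV

Step size: 6.6 V ÷ 2^12 = 1.611 mV.
Scaled input = 3684.2279 LSBs, so code = 3684.
Code 3684 maps back to 0 + 3684×0.00161133 V = 5.9361328 V.
Difference: 0.000367188 V → 0.367 mV.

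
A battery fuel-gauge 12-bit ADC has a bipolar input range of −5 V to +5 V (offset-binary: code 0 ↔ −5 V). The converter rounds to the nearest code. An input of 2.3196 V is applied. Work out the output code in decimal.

With 4096 levels over 10 V, one step is 2.441 mV.
Input sits at 2998.108 steps above V_low.
So the output code is 2998.

code 2998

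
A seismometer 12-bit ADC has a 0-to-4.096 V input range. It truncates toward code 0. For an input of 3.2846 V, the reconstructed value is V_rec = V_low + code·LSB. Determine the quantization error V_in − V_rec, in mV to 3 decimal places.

Step size: 4.096 V ÷ 2^12 = 1.000 mV.
(3.2846 − 0)/0.001 = 3284.6000; ⌊·⌋ gives code 3284.
Reconstructed: 3.284 V.
V_in − V_rec = 0.0006 V = 0.600 mV.

0.600 mV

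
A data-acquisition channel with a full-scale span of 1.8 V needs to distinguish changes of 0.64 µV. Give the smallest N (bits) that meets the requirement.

Number of steps required ≥ 1.8 V / 0.64 µV = 2812500.00.
Need 2^N ≥ 2812500.00; 2^21 = 2097152, 2^22 = 4194304.
Minimum N = 22.

22 bits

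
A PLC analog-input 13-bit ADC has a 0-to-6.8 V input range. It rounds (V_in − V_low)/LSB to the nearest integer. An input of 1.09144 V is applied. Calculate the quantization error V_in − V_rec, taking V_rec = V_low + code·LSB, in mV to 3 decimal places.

Step size: 6.8 V ÷ 2^13 = 0.830 mV.
(1.09144 − 0)/0.000830078 = 1314.8642; round gives code 1315.
V_rec = 0 + 1315·0.000830078 = 1.0915527 V.
Error = 1.09144 − 1.0915527 = -0.000112734 V = -0.113 mV.

-0.113 mV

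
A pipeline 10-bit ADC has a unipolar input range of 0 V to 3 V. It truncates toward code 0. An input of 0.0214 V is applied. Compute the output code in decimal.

LSB = 3 V / 1024 = 2.930 mV.
(V_in − V_low)/LSB = (0.0214 − 0) / 0.00292969 = 7.305.
So the output code is 7.

code 7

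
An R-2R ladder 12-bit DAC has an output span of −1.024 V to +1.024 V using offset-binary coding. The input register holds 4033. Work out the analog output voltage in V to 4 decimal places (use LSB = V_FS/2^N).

0.9925 V

LSB = 2.048 V / 2^12 = 0.500 mV.
V_out = (−1.024) + 4033 × 0.0005 V = 0.9925 V.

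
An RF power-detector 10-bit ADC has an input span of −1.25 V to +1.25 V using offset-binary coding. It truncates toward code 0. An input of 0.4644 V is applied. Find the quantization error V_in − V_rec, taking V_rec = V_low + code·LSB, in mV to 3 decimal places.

0.533 mV

Step size: 2.5 V ÷ 2^10 = 2.441 mV.
(0.4644 − (−1.25))/0.00244141 = 702.2182; ⌊·⌋ gives code 702.
Code 702 maps back to (−1.25) + 702×0.00244141 V = 0.46386719 V.
Error = 0.4644 − 0.46386719 = 0.000532812 V = 0.533 mV.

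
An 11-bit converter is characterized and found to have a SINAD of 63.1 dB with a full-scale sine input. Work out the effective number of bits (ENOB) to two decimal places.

ENOB = (SINAD − 1.76) / 6.02 = (63.1 − 1.76)/6.02 = 10.189.

10.19 bits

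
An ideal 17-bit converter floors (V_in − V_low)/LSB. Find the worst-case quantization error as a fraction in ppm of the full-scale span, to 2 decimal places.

Truncating → worst-case error = 1 LSB = V_FS/2^17, so 1e+06/131072 = 7.62939 ppm of full scale.

7.63 ppm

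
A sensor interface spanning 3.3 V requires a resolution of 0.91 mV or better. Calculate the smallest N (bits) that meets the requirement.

12 bits

Number of steps required ≥ 3.3 V / 0.91 mV = 3626.37.
Need 2^N ≥ 3626.37; 2^11 = 2048, 2^12 = 4096.
Minimum N = 12.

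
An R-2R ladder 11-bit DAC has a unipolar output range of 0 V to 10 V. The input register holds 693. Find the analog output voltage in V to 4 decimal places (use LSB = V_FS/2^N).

3.3838 V

LSB = 10 V / 2^11 = 4.883 mV.
V_out = 0 + 693 × 0.00488281 V = 3.38379 V.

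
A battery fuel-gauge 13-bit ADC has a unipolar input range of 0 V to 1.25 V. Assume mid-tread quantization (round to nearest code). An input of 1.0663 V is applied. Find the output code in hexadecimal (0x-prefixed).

LSB = 1.25 V / 8192 = 152.59 µV.
Input sits at 6988.104 steps above V_low.
Round → code 6988.
In hexadecimal (0x-prefixed): 0x1B4C.

code 0x1B4C (decimal 6988)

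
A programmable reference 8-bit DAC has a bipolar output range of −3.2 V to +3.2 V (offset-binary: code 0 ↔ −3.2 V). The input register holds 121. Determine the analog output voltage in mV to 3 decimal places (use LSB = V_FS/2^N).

-175.000 mV

LSB = 6.4 V / 2^8 = 25.000 mV.
V_out = (−3.2) + 121 × 0.025 V = -0.175 V.
= -175.000 mV.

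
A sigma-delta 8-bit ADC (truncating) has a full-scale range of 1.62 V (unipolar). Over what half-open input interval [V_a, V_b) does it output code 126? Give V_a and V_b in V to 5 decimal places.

LSB = 1.62/2^8 = 6.328 mV.
V_a = V_low + 126·LSB = 0.797344 V; V_b = V_low + 127·LSB = 0.803672 V.

[0.79734 V, 0.80367 V)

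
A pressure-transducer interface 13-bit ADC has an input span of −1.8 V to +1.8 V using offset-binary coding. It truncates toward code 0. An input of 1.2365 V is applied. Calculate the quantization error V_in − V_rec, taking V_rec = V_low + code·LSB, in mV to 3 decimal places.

One LSB is 3.6 V / 8192 = 439.45 µV.
Scaled input = 6909.7244 LSBs, so code = 6909.
V_rec = (−1.8) + 6909·0.000439453 = 1.2361816 V.
V_in − V_rec = 0.000318359 V = 0.318 mV.

0.318 mV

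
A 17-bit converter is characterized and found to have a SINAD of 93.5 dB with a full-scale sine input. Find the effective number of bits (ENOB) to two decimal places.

ENOB = (SINAD − 1.76) / 6.02 = (93.5 − 1.76)/6.02 = 15.239.

15.24 bits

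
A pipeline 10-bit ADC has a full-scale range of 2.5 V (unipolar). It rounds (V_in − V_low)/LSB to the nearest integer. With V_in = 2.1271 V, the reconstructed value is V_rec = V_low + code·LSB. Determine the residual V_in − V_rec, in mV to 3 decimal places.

0.635 mV

Step size: 2.5 V ÷ 2^10 = 2.441 mV.
(2.1271 − 0)/0.00244141 = 871.2602; round gives code 871.
Code 871 maps back to 0 + 871×0.00244141 V = 2.1264648 V.
Difference: 0.000635156 V → 0.635 mV.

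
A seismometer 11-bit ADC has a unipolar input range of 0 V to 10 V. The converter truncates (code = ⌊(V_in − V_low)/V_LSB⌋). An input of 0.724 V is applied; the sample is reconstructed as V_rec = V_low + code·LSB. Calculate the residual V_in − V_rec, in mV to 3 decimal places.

1.344 mV

LSB = 10/2^11 = 4.883 mV.
(0.724 − 0)/0.00488281 = 148.2752; ⌊·⌋ gives code 148.
V_rec = 0 + 148·0.00488281 = 0.72265625 V.
V_in − V_rec = 0.00134375 V = 1.344 mV.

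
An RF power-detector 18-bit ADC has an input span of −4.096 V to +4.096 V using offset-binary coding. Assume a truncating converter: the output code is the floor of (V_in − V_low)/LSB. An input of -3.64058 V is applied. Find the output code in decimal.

code 14573

With 262144 levels over 8.192 V, one step is 31.25 µV.
(-3.64058 − (−4.096)) / 3.125e-05 = 14573.440 LSBs.
So the output code is 14573.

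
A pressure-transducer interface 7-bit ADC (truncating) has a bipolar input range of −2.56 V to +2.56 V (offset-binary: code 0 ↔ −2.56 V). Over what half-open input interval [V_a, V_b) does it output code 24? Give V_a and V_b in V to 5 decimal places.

LSB = 5.12/2^7 = 40.000 mV.
V_a = V_low + 24·LSB = -1.6 V; V_b = V_low + 25·LSB = -1.56 V.

[-1.60000 V, -1.56000 V)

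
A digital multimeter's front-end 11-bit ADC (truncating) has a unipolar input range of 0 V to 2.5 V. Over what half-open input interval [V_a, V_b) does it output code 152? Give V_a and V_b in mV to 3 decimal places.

[185.547 mV, 186.768 mV)

LSB = 2.5/2^11 = 1.221 mV.
V_a = V_low + 152·LSB = 0.185547 V; V_b = V_low + 153·LSB = 0.186768 V.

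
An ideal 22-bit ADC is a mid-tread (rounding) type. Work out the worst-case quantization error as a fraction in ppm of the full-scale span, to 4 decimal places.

0.1192 ppm

Rounding → worst-case error = ½ LSB = V_FS/2^23, so 1e+06/8388608 = 0.119209 ppm of full scale.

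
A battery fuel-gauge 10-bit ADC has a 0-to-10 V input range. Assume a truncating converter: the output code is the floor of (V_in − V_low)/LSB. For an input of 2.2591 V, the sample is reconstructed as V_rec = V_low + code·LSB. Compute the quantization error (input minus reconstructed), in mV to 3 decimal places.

3.241 mV

Step size: 10 V ÷ 2^10 = 9.766 mV.
(V_in − V_low)/LSB = (2.2591 − 0)/0.00976562 = 231.3318 → code 231 (floor).
V_rec = 0 + 231·0.00976562 = 2.2558594 V.
V_in − V_rec = 0.00324063 V = 3.241 mV.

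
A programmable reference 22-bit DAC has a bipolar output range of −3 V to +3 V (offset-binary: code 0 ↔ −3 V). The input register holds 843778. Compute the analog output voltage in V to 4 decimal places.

LSB = 6 V / 2^22 = 1.43 µV.
V_out = (−3) + 843778 × 1.43051e-06 V = -1.79297 V.

-1.7930 V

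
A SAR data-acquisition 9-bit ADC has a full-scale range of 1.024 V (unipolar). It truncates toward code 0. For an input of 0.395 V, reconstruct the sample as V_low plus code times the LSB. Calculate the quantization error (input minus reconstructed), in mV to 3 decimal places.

One LSB is 1.024 V / 512 = 2.000 mV.
(V_in − V_low)/LSB = (0.395 − 0)/0.002 = 197.5000 → code 197 (floor).
Reconstructed: 0.394 V.
V_in − V_rec = 0.001 V = 1.000 mV.

1.000 mV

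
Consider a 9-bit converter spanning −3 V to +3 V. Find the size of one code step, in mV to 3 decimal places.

11.719 mV

Full-scale span = 6 V.
LSB = 6 / 2^9 = 6 / 512 = 0.0117188 V = 11.719 mV.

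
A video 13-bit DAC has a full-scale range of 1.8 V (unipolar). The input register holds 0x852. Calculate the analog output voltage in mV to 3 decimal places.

468.018 mV

LSB = 1.8 V / 2^13 = 219.73 µV.
Code 0x852 = 2130 decimal.
V_out = 0 + 2130 × 0.000219727 V = 0.468018 V.
= 468.018 mV.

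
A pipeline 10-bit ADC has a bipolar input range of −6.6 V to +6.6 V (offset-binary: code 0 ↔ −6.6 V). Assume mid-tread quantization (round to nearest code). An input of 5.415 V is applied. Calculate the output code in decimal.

LSB = 13.2 V / 1024 = 12.891 mV.
(5.415 − (−6.6)) / 0.0128906 = 932.073 LSBs.
Round → code 932.

code 932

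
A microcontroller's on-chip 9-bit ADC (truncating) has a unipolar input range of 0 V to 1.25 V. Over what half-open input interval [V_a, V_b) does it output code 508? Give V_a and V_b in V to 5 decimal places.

[1.24023 V, 1.24268 V)

LSB = 1.25/2^9 = 2.441 mV.
V_a = V_low + 508·LSB = 1.24023 V; V_b = V_low + 509·LSB = 1.24268 V.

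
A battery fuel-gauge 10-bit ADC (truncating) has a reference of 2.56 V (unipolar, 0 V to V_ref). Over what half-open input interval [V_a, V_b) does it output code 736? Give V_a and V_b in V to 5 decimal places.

LSB = 2.56/2^10 = 2.500 mV.
V_a = V_low + 736·LSB = 1.84 V; V_b = V_low + 737·LSB = 1.8425 V.

[1.84000 V, 1.84250 V)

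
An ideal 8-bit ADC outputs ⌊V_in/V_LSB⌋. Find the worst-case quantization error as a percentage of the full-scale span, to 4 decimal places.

0.3906 %

Truncating → worst-case error = 1 LSB = V_FS/2^8, so 100/256 = 0.390625 % of full scale.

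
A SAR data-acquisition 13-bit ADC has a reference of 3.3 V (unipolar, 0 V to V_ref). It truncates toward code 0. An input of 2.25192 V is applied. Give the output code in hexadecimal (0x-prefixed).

code 0x15D6 (decimal 5590)

Full-scale span = 3.3 V; LSB = 3.3/2^13 = 402.83 µV.
(2.25192 − 0) / 0.000402832 = 5590.221 LSBs.
Floor → code 5590.
In hexadecimal (0x-prefixed): 0x15D6.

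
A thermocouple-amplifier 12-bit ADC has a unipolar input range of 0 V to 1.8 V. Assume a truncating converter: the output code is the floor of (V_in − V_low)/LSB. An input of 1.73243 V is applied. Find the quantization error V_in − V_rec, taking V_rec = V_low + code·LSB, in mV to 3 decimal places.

LSB = 1.8/2^12 = 439.45 µV.
(1.73243 − 0)/0.000439453 = 3942.2407; ⌊·⌋ gives code 3942.
V_rec = 0 + 3942·0.000439453 = 1.7323242 V.
V_in − V_rec = 0.000105781 V = 0.106 mV.

0.106 mV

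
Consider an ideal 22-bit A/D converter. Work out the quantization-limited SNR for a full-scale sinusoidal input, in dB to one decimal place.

134.2 dB

SNR ≈ 6.02·N + 1.76 dB = 6.02·22 + 1.76 = 134.20 dB.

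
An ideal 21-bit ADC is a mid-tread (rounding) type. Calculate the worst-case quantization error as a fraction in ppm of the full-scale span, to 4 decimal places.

Rounding → worst-case error = ½ LSB = V_FS/2^22, so 1e+06/4194304 = 0.238419 ppm of full scale.

0.2384 ppm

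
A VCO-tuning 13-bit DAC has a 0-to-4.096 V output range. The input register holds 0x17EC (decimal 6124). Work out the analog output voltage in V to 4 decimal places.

LSB = 4.096 V / 2^13 = 0.500 mV.
Code 0x17EC = 6124 decimal.
V_out = 0 + 6124 × 0.0005 V = 3.062 V.

3.0620 V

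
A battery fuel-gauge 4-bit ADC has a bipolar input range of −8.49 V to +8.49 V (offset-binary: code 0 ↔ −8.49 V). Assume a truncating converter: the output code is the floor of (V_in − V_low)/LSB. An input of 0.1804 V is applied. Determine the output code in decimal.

With 16 levels over 16.98 V, one step is 1.0613 V.
Input sits at 8.170 steps above V_low.
⌊·⌋(8.170) = 8.

code 8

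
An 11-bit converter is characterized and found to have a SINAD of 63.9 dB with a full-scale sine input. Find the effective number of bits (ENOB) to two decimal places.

ENOB = (SINAD − 1.76) / 6.02 = (63.9 − 1.76)/6.02 = 10.322.

10.32 bits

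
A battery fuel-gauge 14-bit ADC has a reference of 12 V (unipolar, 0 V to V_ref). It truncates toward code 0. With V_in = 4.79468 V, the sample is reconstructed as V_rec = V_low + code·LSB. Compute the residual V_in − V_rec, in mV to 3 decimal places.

One LSB is 12 V / 16384 = 0.732 mV.
Scaled input = 6546.3364 LSBs, so code = 6546.
Reconstructed: 4.7944336 V.
Error = 4.79468 − 4.7944336 = 0.000246406 V = 0.246 mV.

0.246 mV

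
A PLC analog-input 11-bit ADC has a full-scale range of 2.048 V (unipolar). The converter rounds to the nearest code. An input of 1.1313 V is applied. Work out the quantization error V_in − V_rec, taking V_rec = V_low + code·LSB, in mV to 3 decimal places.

0.300 mV

Step size: 2.048 V ÷ 2^11 = 1.000 mV.
(1.1313 − 0)/0.001 = 1131.3000; round gives code 1131.
Reconstructed: 1.131 V.
Error = 1.1313 − 1.131 = 0.0003 V = 0.300 mV.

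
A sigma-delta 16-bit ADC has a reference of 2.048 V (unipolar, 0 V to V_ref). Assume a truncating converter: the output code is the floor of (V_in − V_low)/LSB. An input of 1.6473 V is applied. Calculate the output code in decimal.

With 65536 levels over 2.048 V, one step is 31.25 µV.
(1.6473 − 0) / 3.125e-05 = 52713.600 LSBs.
⌊·⌋(52713.600) = 52713.

code 52713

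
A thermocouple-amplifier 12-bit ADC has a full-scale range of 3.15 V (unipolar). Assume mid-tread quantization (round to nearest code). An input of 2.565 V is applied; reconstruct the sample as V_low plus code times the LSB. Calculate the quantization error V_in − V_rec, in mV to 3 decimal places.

LSB = 3.15/2^12 = 0.769 mV.
Scaled input = 3335.3143 LSBs, so code = 3335.
V_rec = 0 + 3335·0.000769043 = 2.5647583 V.
V_in − V_rec = 0.000241699 V = 0.242 mV.

0.242 mV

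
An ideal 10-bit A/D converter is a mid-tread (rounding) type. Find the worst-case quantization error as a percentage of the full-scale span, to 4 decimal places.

0.0488 %

Rounding → worst-case error = ½ LSB = V_FS/2^11, so 100/2048 = 0.0488281 % of full scale.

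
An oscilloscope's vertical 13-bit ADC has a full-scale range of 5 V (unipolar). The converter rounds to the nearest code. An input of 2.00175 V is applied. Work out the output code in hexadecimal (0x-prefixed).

LSB = 5 V / 8192 = 0.610 mV.
Input sits at 3279.667 steps above V_low.
So the output code is 3280.
In hexadecimal (0x-prefixed): 0xCD0.

code 0xCD0 (decimal 3280)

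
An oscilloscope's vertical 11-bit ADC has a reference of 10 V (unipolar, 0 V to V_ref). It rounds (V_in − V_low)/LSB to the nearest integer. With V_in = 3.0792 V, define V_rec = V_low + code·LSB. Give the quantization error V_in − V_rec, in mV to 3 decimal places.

One LSB is 10 V / 2048 = 4.883 mV.
Scaled input = 630.6202 LSBs, so code = 631.
Reconstructed: 3.0810547 V.
V_in − V_rec = -0.00185469 V = -1.855 mV.

-1.855 mV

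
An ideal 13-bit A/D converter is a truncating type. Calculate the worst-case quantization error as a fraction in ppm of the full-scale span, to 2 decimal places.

122.07 ppm

Truncating → worst-case error = 1 LSB = V_FS/2^13, so 1e+06/8192 = 122.07 ppm of full scale.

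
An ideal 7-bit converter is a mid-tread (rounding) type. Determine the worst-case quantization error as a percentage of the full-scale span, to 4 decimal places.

0.3906 %

Rounding → worst-case error = ½ LSB = V_FS/2^8, so 100/256 = 0.390625 % of full scale.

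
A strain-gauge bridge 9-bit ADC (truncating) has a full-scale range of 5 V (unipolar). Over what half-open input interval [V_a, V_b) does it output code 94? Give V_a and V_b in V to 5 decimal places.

LSB = 5/2^9 = 9.766 mV.
V_a = V_low + 94·LSB = 0.917969 V; V_b = V_low + 95·LSB = 0.927734 V.

[0.91797 V, 0.92773 V)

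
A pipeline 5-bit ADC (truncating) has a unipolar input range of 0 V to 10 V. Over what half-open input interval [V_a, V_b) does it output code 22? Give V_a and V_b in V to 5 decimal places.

LSB = 10/2^5 = 312.500 mV.
V_a = V_low + 22·LSB = 6.875 V; V_b = V_low + 23·LSB = 7.1875 V.

[6.87500 V, 7.18750 V)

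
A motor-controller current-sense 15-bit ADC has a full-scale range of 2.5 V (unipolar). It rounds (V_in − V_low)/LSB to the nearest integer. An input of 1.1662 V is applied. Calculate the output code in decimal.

code 15286

With 32768 levels over 2.5 V, one step is 76.29 µV.
Input sits at 15285.617 steps above V_low.
So the output code is 15286.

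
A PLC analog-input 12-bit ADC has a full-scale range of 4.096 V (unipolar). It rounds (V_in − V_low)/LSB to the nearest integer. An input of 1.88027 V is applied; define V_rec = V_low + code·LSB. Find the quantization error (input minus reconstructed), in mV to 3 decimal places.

One LSB is 4.096 V / 4096 = 1.000 mV.
(1.88027 − 0)/0.001 = 1880.2700; round gives code 1880.
Reconstructed: 1.88 V.
Error = 1.88027 − 1.88 = 0.00027 V = 0.270 mV.

0.270 mV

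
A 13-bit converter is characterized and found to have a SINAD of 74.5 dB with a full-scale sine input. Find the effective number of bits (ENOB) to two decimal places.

12.08 bits

ENOB = (SINAD − 1.76) / 6.02 = (74.5 − 1.76)/6.02 = 12.083.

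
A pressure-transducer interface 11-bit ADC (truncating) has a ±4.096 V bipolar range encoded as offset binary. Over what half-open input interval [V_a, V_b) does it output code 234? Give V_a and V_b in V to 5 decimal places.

[-3.16000 V, -3.15600 V)

LSB = 8.192/2^11 = 4.000 mV.
V_a = V_low + 234·LSB = -3.16 V; V_b = V_low + 235·LSB = -3.156 V.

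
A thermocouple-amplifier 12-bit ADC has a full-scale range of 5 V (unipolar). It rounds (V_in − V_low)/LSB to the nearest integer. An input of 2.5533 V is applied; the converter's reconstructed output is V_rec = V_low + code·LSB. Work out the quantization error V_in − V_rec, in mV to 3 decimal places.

LSB = 5/2^12 = 1.221 mV.
(2.5533 − 0)/0.0012207 = 2091.6634; round gives code 2092.
V_rec = 0 + 2092·0.0012207 = 2.5537109 V.
Difference: -0.000410938 V → -0.411 mV.

-0.411 mV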